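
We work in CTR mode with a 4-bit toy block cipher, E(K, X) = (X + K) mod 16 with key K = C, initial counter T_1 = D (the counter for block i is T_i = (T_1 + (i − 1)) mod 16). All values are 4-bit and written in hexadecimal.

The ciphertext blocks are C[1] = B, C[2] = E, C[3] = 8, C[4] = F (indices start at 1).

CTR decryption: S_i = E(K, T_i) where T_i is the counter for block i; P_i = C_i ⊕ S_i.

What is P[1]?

P[1] = 2

P[1]: T = D, S = E(K, T) = 9; B ⊕ 9 = 2.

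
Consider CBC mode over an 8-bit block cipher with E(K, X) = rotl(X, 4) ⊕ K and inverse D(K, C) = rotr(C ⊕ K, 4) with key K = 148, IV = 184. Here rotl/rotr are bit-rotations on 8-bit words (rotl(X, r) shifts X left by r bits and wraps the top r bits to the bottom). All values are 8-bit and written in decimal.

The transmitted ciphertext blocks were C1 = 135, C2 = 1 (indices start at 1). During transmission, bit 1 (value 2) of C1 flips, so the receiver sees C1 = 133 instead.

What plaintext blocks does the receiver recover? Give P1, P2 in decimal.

CBC decryption: P_i = D(K, C_i) ⊕ C_{i−1}, with C_{0} = IV.
Only C1 changed, to 133. In CBC, a change in C_i garbles P_i and flips the same bit in P_{i+1}. Decrypting the received ciphertext:
P1: D(K, 133) = 17; 17 ⊕ 184 = 169.
P2: D(K, 1) = 89; 89 ⊕ 133 = 220.
Blocks that differ from the original plaintext: P1, P2.

P1 = 169, P2 = 220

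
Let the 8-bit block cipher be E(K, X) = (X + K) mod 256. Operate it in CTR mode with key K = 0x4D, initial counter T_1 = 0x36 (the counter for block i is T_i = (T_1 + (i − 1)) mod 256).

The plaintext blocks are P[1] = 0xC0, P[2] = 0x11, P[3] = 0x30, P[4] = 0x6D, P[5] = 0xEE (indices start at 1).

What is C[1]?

CTR encryption: S_i = E(K, T_i) where T_i is the counter for block i; C_i = P_i ⊕ S_i.
C[1]: T = 0x36, S = E(K, T) = 0x83; 0xC0 ⊕ 0x83 = 0x43.

C[1] = 0x43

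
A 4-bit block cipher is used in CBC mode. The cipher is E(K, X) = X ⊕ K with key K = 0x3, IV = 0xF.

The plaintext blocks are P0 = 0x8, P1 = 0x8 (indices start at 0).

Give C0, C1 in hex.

C0 = 0x4, C1 = 0xF

CBC encryption: C_i = E(K, P_i ⊕ C_{i−1}), with C_{−1} = IV.
C0: P0 ⊕ 0xF = 0x7; E(K, 0x7) = 0x4.
C1: P1 ⊕ 0x4 = 0xC; E(K, 0xC) = 0xF.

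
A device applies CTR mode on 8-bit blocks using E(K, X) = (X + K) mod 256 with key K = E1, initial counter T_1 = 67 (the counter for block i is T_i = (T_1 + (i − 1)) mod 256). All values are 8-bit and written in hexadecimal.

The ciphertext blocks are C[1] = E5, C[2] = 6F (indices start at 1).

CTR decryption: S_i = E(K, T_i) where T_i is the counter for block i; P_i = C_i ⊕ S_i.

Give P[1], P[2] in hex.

P[1] = AD, P[2] = 26

P[1]: T = 67, S = E(K, T) = 48; E5 ⊕ 48 = AD.
P[2]: T = 68, S = E(K, T) = 49; 6F ⊕ 49 = 26.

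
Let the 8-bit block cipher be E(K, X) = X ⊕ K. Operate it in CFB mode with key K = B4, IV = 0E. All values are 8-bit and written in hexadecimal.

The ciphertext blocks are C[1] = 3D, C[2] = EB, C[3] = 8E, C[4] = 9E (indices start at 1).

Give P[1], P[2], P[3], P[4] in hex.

CFB decryption: P_i = C_i ⊕ E(K, C_{i−1}), with C_{0} = IV.
P[1]: E(K, 0E) = BA; 3D ⊕ BA = 87.
P[2]: E(K, 3D) = 89; EB ⊕ 89 = 62.
P[3]: E(K, EB) = 5F; 8E ⊕ 5F = D1.
P[4]: E(K, 8E) = 3A; 9E ⊕ 3A = A4.

P[1] = 87, P[2] = 62, P[3] = D1, P[4] = A4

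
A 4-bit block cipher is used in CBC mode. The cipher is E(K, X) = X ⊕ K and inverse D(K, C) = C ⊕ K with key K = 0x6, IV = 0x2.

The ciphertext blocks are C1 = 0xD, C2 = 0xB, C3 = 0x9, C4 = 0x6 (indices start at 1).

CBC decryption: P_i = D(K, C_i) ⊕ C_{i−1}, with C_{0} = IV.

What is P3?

P3 = 0x4

P3: D(K, 0x9) = 0xF; 0xF ⊕ 0xB = 0x4.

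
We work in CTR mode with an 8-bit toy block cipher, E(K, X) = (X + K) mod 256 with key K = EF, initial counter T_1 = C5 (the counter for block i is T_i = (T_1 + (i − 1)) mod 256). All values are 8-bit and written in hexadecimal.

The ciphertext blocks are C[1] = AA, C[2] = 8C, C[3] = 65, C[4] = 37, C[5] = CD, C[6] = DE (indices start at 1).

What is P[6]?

CTR decryption: S_i = E(K, T_i) where T_i is the counter for block i; P_i = C_i ⊕ S_i.
P[6]: T = CA, S = E(K, T) = B9; DE ⊕ B9 = 67.

P[6] = 67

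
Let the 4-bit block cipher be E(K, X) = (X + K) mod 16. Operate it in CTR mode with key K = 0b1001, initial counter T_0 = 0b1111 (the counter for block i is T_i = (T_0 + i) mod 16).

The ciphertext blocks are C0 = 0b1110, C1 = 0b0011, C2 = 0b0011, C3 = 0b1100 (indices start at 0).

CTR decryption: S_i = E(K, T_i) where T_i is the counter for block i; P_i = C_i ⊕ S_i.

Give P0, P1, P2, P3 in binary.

P0 = 0b0110, P1 = 0b1010, P2 = 0b1001, P3 = 0b0111

P0: T = 0b1111, S = E(K, T) = 0b1000; 0b1110 ⊕ 0b1000 = 0b0110.
P1: T = 0b0000, S = E(K, T) = 0b1001; 0b0011 ⊕ 0b1001 = 0b1010.
P2: T = 0b0001, S = E(K, T) = 0b1010; 0b0011 ⊕ 0b1010 = 0b1001.
P3: T = 0b0010, S = E(K, T) = 0b1011; 0b1100 ⊕ 0b1011 = 0b0111.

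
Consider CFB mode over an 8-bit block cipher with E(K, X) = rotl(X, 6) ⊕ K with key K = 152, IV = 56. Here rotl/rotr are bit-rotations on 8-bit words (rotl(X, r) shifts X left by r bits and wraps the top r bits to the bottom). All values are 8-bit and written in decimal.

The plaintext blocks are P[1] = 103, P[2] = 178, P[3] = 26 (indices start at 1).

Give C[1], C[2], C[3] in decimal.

CFB encryption: C_i = P_i ⊕ E(K, C_{i−1}), with C_{0} = IV.
C[1]: E(K, 56) = 150; 103 ⊕ 150 = 241.
C[2]: E(K, 241) = 228; 178 ⊕ 228 = 86.
C[3]: E(K, 86) = 13; 26 ⊕ 13 = 23.

C[1] = 241, C[2] = 86, C[3] = 23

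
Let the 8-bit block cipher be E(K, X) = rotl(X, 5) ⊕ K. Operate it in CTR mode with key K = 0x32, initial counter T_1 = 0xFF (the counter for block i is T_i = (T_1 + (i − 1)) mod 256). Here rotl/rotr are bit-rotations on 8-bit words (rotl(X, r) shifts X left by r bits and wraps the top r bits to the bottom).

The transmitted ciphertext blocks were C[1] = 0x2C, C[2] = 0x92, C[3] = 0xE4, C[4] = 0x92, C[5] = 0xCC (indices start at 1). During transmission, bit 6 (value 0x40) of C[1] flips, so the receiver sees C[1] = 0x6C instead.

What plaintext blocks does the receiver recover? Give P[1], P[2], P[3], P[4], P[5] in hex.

P[1] = 0xA1, P[2] = 0xA0, P[3] = 0xF6, P[4] = 0xE0, P[5] = 0x9E

CTR decryption: S_i = E(K, T_i) where T_i is the counter for block i; P_i = C_i ⊕ S_i.
Only C[1] changed, to 0x6C. In CTR, a change in C_i flips the same bit in P_i only; the keystream is unaffected. Decrypting the received ciphertext:
P[1]: T = 0xFF, S = E(K, T) = 0xCD; 0x6C ⊕ 0xCD = 0xA1.
P[2]: T = 0x00, S = E(K, T) = 0x32; 0x92 ⊕ 0x32 = 0xA0.
P[3]: T = 0x01, S = E(K, T) = 0x12; 0xE4 ⊕ 0x12 = 0xF6.
P[4]: T = 0x02, S = E(K, T) = 0x72; 0x92 ⊕ 0x72 = 0xE0.
P[5]: T = 0x03, S = E(K, T) = 0x52; 0xCC ⊕ 0x52 = 0x9E.
Blocks that differ from the original plaintext: P[1].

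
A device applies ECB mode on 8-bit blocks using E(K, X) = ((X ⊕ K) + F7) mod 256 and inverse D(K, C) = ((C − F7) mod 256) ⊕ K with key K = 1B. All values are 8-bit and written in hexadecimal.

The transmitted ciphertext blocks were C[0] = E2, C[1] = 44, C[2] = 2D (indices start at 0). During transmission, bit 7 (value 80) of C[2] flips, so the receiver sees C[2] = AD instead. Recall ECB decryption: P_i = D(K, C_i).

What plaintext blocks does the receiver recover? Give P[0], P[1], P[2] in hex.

P[0] = F0, P[1] = 56, P[2] = AD

Only C[2] changed, to AD. In ECB, a change in C_i affects only P_i. Decrypting the received ciphertext:
P[0]: D(K, E2) = F0.
P[1]: D(K, 44) = 56.
P[2]: D(K, AD) = AD.
Blocks that differ from the original plaintext: P[2].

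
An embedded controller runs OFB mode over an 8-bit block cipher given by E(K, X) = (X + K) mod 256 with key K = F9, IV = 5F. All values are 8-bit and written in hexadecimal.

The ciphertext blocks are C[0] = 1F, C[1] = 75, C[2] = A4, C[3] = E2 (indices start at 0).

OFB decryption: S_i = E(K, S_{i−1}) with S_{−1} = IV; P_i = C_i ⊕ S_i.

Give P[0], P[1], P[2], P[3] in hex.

P[0]: S = E(K, 5F) = 58; 1F ⊕ 58 = 47.
P[1]: S = E(K, 58) = 51; 75 ⊕ 51 = 24.
P[2]: S = E(K, 51) = 4A; A4 ⊕ 4A = EE.
P[3]: S = E(K, 4A) = 43; E2 ⊕ 43 = A1.

P[0] = 47, P[1] = 24, P[2] = EE, P[3] = A1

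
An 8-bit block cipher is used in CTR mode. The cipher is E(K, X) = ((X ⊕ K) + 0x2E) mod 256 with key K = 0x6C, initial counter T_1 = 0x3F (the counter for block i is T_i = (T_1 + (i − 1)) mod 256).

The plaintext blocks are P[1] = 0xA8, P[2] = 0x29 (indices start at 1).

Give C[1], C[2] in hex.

C[1] = 0x29, C[2] = 0x73

CTR encryption: S_i = E(K, T_i) where T_i is the counter for block i; C_i = P_i ⊕ S_i.
C[1]: T = 0x3F, S = E(K, T) = 0x81; 0xA8 ⊕ 0x81 = 0x29.
C[2]: T = 0x40, S = E(K, T) = 0x5A; 0x29 ⊕ 0x5A = 0x73.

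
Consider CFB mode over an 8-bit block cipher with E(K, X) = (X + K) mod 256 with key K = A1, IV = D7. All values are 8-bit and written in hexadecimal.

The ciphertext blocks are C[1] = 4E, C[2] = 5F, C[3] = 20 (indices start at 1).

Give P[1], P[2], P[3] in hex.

P[1] = 36, P[2] = B0, P[3] = 20

CFB decryption: P_i = C_i ⊕ E(K, C_{i−1}), with C_{0} = IV.
P[1]: E(K, D7) = 78; 4E ⊕ 78 = 36.
P[2]: E(K, 4E) = EF; 5F ⊕ EF = B0.
P[3]: E(K, 5F) = 00; 20 ⊕ 00 = 20.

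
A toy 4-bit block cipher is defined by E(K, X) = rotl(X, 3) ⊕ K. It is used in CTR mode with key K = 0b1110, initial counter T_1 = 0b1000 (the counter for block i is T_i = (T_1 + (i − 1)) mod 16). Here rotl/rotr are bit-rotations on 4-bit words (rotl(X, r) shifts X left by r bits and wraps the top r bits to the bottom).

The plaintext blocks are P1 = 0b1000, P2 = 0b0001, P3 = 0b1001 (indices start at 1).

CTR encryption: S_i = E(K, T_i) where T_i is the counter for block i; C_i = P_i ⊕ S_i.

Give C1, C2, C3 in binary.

C1: T = 0b1000, S = E(K, T) = 0b1010; 0b1000 ⊕ 0b1010 = 0b0010.
C2: T = 0b1001, S = E(K, T) = 0b0010; 0b0001 ⊕ 0b0010 = 0b0011.
C3: T = 0b1010, S = E(K, T) = 0b1011; 0b1001 ⊕ 0b1011 = 0b0010.

C1 = 0b0010, C2 = 0b0011, C3 = 0b0010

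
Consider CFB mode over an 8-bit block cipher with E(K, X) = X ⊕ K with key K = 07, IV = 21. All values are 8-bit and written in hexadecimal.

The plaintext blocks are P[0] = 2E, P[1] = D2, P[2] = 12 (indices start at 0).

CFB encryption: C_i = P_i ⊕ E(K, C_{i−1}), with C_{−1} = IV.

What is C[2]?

C[0]: E(K, 21) = 26; 2E ⊕ 26 = 08.
C[1]: E(K, 08) = 0F; D2 ⊕ 0F = DD.
C[2]: E(K, DD) = DA; 12 ⊕ DA = C8.

C[2] = C8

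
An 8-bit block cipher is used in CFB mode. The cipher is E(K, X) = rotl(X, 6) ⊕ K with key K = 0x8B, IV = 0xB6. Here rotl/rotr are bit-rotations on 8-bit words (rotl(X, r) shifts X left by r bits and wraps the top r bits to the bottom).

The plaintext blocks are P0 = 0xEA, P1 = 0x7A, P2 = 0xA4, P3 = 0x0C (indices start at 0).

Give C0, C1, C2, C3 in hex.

C0 = 0xCC, C1 = 0xC2, C2 = 0x9F, C3 = 0x60

CFB encryption: C_i = P_i ⊕ E(K, C_{i−1}), with C_{−1} = IV.
C0: E(K, 0xB6) = 0x26; 0xEA ⊕ 0x26 = 0xCC.
C1: E(K, 0xCC) = 0xB8; 0x7A ⊕ 0xB8 = 0xC2.
C2: E(K, 0xC2) = 0x3B; 0xA4 ⊕ 0x3B = 0x9F.
C3: E(K, 0x9F) = 0x6C; 0x0C ⊕ 0x6C = 0x60.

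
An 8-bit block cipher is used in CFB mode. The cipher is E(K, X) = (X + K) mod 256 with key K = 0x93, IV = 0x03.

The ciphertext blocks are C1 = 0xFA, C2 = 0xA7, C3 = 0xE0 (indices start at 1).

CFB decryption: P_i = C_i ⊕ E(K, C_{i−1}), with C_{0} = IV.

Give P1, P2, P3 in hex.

P1 = 0x6C, P2 = 0x2A, P3 = 0xDA

P1: E(K, 0x03) = 0x96; 0xFA ⊕ 0x96 = 0x6C.
P2: E(K, 0xFA) = 0x8D; 0xA7 ⊕ 0x8D = 0x2A.
P3: E(K, 0xA7) = 0x3A; 0xE0 ⊕ 0x3A = 0xDA.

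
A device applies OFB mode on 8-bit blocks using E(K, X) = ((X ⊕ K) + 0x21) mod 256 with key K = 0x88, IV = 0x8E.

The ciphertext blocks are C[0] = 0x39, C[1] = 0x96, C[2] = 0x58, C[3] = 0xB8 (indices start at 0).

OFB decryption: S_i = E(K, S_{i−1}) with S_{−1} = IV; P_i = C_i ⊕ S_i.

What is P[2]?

P[0]: S = E(K, 0x8E) = 0x27; 0x39 ⊕ 0x27 = 0x1E.
P[1]: S = E(K, 0x27) = 0xD0; 0x96 ⊕ 0xD0 = 0x46.
P[2]: S = E(K, 0xD0) = 0x79; 0x58 ⊕ 0x79 = 0x21.

P[2] = 0x21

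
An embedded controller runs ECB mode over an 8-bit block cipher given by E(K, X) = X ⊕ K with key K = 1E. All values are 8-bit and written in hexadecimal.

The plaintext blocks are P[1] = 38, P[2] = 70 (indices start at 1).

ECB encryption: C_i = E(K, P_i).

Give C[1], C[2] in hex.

C[1] = 26, C[2] = 6E

C[1]: E(K, 38) = 26.
C[2]: E(K, 70) = 6E.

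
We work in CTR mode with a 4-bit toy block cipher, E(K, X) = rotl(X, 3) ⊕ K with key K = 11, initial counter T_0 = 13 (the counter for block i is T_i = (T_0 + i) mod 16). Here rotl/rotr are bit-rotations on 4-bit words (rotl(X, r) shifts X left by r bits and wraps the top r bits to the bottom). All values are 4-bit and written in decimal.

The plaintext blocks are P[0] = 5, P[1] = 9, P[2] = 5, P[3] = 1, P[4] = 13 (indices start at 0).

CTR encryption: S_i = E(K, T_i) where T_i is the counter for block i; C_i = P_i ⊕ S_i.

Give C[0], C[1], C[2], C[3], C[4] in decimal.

C[0]: T = 13, S = E(K, T) = 5; 5 ⊕ 5 = 0.
C[1]: T = 14, S = E(K, T) = 12; 9 ⊕ 12 = 5.
C[2]: T = 15, S = E(K, T) = 4; 5 ⊕ 4 = 1.
C[3]: T = 0, S = E(K, T) = 11; 1 ⊕ 11 = 10.
C[4]: T = 1, S = E(K, T) = 3; 13 ⊕ 3 = 14.

C[0] = 0, C[1] = 5, C[2] = 1, C[3] = 10, C[4] = 14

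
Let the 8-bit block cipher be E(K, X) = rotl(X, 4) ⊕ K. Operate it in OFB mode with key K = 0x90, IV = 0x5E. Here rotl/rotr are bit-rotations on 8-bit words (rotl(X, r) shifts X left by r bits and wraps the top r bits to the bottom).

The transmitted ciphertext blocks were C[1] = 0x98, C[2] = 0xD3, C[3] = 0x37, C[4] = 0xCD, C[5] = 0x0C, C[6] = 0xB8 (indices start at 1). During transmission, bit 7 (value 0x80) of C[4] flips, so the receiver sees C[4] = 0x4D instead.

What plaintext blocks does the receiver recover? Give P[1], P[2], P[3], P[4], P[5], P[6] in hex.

P[1] = 0xED, P[2] = 0x14, P[3] = 0xDB, P[4] = 0x13, P[5] = 0x79, P[6] = 0x7F

OFB decryption: S_i = E(K, S_{i−1}) with S_{0} = IV; P_i = C_i ⊕ S_i.
Only C[4] changed, to 0x4D. In OFB, a change in C_i flips the same bit in P_i only; the keystream is unaffected. Decrypting the received ciphertext:
P[1]: S = E(K, 0x5E) = 0x75; 0x98 ⊕ 0x75 = 0xED.
P[2]: S = E(K, 0x75) = 0xC7; 0xD3 ⊕ 0xC7 = 0x14.
P[3]: S = E(K, 0xC7) = 0xEC; 0x37 ⊕ 0xEC = 0xDB.
P[4]: S = E(K, 0xEC) = 0x5E; 0x4D ⊕ 0x5E = 0x13.
P[5]: S = E(K, 0x5E) = 0x75; 0x0C ⊕ 0x75 = 0x79.
P[6]: S = E(K, 0x75) = 0xC7; 0xB8 ⊕ 0xC7 = 0x7F.
Blocks that differ from the original plaintext: P[4].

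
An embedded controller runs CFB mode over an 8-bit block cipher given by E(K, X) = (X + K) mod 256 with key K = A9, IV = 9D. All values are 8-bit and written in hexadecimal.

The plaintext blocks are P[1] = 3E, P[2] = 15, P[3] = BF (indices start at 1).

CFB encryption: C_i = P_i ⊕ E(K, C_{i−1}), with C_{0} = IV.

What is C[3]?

C[1]: E(K, 9D) = 46; 3E ⊕ 46 = 78.
C[2]: E(K, 78) = 21; 15 ⊕ 21 = 34.
C[3]: E(K, 34) = DD; BF ⊕ DD = 62.

C[3] = 62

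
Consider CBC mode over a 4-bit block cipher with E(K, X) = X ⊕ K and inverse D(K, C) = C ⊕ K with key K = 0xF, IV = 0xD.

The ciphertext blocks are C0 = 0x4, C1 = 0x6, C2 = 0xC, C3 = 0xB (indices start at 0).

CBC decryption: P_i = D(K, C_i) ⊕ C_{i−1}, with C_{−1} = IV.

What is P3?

P3: D(K, 0xB) = 0x4; 0x4 ⊕ 0xC = 0x8.

P3 = 0x8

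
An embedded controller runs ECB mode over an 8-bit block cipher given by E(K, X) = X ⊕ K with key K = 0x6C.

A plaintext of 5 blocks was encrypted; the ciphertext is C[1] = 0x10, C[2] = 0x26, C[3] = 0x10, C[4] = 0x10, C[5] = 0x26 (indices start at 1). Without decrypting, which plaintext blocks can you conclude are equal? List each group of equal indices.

ECB encrypts each block independently with the same key, so equal ciphertext blocks imply equal plaintext blocks.
C[1] = C[3] = C[4] = 0x10, so P[1] = P[3] = P[4].
C[2] = C[5] = 0x26, so P[2] = P[5].

P[1] = P[3] = P[4]; P[2] = P[5]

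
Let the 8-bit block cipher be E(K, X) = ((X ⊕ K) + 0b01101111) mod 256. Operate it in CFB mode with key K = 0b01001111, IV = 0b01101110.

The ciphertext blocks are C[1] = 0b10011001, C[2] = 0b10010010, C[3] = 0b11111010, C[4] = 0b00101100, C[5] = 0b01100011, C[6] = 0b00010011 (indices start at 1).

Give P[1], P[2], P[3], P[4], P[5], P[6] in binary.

CFB decryption: P_i = C_i ⊕ E(K, C_{i−1}), with C_{0} = IV.
P[1]: E(K, 0b01101110) = 0b10010000; 0b10011001 ⊕ 0b10010000 = 0b00001001.
P[2]: E(K, 0b10011001) = 0b01000101; 0b10010010 ⊕ 0b01000101 = 0b11010111.
P[3]: E(K, 0b10010010) = 0b01001100; 0b11111010 ⊕ 0b01001100 = 0b10110110.
P[4]: E(K, 0b11111010) = 0b00100100; 0b00101100 ⊕ 0b00100100 = 0b00001000.
P[5]: E(K, 0b00101100) = 0b11010010; 0b01100011 ⊕ 0b11010010 = 0b10110001.
P[6]: E(K, 0b01100011) = 0b10011011; 0b00010011 ⊕ 0b10011011 = 0b10001000.

P[1] = 0b00001001, P[2] = 0b11010111, P[3] = 0b10110110, P[4] = 0b00001000, P[5] = 0b10110001, P[6] = 0b10001000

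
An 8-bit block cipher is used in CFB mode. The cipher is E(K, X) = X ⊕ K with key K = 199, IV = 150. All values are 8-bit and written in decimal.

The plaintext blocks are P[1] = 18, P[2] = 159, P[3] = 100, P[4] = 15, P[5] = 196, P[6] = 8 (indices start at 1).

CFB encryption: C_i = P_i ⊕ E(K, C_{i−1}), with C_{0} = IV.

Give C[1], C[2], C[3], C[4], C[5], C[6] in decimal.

C[1]: E(K, 150) = 81; 18 ⊕ 81 = 67.
C[2]: E(K, 67) = 132; 159 ⊕ 132 = 27.
C[3]: E(K, 27) = 220; 100 ⊕ 220 = 184.
C[4]: E(K, 184) = 127; 15 ⊕ 127 = 112.
C[5]: E(K, 112) = 183; 196 ⊕ 183 = 115.
C[6]: E(K, 115) = 180; 8 ⊕ 180 = 188.

C[1] = 67, C[2] = 27, C[3] = 184, C[4] = 112, C[5] = 115, C[6] = 188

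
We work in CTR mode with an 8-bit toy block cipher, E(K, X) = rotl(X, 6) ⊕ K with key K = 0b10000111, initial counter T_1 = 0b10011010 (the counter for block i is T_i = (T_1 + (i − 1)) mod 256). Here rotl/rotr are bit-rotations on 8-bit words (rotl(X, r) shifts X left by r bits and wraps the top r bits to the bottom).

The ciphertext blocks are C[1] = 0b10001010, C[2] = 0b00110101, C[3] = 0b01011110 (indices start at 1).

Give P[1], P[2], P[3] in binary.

CTR decryption: S_i = E(K, T_i) where T_i is the counter for block i; P_i = C_i ⊕ S_i.
P[1]: T = 0b10011010, S = E(K, T) = 0b00100001; 0b10001010 ⊕ 0b00100001 = 0b10101011.
P[2]: T = 0b10011011, S = E(K, T) = 0b01100001; 0b00110101 ⊕ 0b01100001 = 0b01010100.
P[3]: T = 0b10011100, S = E(K, T) = 0b10100000; 0b01011110 ⊕ 0b10100000 = 0b11111110.

P[1] = 0b10101011, P[2] = 0b01010100, P[3] = 0b11111110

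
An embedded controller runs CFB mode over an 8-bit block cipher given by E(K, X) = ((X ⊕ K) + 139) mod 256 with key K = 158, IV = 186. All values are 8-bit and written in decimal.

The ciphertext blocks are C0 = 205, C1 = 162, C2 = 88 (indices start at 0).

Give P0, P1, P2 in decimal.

P0 = 98, P1 = 124, P2 = 159

CFB decryption: P_i = C_i ⊕ E(K, C_{i−1}), with C_{−1} = IV.
P0: E(K, 186) = 175; 205 ⊕ 175 = 98.
P1: E(K, 205) = 222; 162 ⊕ 222 = 124.
P2: E(K, 162) = 199; 88 ⊕ 199 = 159.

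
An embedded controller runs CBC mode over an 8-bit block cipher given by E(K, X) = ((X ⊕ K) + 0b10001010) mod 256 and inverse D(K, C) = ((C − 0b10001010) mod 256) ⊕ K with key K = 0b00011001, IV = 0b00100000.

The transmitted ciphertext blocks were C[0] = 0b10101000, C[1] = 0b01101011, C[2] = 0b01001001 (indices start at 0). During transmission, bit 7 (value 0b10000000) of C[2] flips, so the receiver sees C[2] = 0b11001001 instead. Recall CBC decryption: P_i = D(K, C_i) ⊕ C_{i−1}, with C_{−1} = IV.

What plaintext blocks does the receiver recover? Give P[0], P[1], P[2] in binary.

Only C[2] changed, to 0b11001001. In CBC, a change in C_i garbles P_i and flips the same bit in P_{i+1}. Decrypting the received ciphertext:
P[0]: D(K, 0b10101000) = 0b00000111; 0b00000111 ⊕ 0b00100000 = 0b00100111.
P[1]: D(K, 0b01101011) = 0b11111000; 0b11111000 ⊕ 0b10101000 = 0b01010000.
P[2]: D(K, 0b11001001) = 0b00100110; 0b00100110 ⊕ 0b01101011 = 0b01001101.
Blocks that differ from the original plaintext: P[2].

P[0] = 0b00100111, P[1] = 0b01010000, P[2] = 0b01001101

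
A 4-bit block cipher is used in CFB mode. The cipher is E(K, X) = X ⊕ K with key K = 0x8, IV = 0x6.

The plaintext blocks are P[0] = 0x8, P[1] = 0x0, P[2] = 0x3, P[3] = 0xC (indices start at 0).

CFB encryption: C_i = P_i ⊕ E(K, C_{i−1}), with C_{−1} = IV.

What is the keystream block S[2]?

0x6

C[0]: E(K, 0x6) = 0xE; 0x8 ⊕ 0xE = 0x6.
C[1]: E(K, 0x6) = 0xE; 0x0 ⊕ 0xE = 0xE.
C[2]: E(K, 0xE) = 0x6; 0x3 ⊕ 0x6 = 0x5.
So S[2] = 0x6.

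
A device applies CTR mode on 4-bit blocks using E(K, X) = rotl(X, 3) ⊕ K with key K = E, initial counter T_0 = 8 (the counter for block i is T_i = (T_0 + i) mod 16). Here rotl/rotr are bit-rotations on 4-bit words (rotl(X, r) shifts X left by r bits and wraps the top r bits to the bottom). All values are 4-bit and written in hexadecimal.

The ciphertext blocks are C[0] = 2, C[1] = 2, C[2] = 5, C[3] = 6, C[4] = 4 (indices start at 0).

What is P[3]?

CTR decryption: S_i = E(K, T_i) where T_i is the counter for block i; P_i = C_i ⊕ S_i.
P[3]: T = B, S = E(K, T) = 3; 6 ⊕ 3 = 5.

P[3] = 5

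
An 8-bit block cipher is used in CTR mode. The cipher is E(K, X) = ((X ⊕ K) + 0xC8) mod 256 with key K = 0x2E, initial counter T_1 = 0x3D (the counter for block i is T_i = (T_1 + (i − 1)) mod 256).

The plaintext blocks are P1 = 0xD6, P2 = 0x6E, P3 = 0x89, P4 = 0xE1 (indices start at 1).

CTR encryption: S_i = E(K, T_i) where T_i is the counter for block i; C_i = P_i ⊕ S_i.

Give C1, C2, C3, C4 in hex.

C1: T = 0x3D, S = E(K, T) = 0xDB; 0xD6 ⊕ 0xDB = 0x0D.
C2: T = 0x3E, S = E(K, T) = 0xD8; 0x6E ⊕ 0xD8 = 0xB6.
C3: T = 0x3F, S = E(K, T) = 0xD9; 0x89 ⊕ 0xD9 = 0x50.
C4: T = 0x40, S = E(K, T) = 0x36; 0xE1 ⊕ 0x36 = 0xD7.

C1 = 0x0D, C2 = 0xB6, C3 = 0x50, C4 = 0xD7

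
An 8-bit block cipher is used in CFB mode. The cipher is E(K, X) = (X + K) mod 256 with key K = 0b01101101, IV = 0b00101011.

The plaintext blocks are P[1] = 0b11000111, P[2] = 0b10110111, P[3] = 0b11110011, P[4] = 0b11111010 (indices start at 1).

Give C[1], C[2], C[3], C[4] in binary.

C[1] = 0b01011111, C[2] = 0b01111011, C[3] = 0b00011011, C[4] = 0b01110010

CFB encryption: C_i = P_i ⊕ E(K, C_{i−1}), with C_{0} = IV.
C[1]: E(K, 0b00101011) = 0b10011000; 0b11000111 ⊕ 0b10011000 = 0b01011111.
C[2]: E(K, 0b01011111) = 0b11001100; 0b10110111 ⊕ 0b11001100 = 0b01111011.
C[3]: E(K, 0b01111011) = 0b11101000; 0b11110011 ⊕ 0b11101000 = 0b00011011.
C[4]: E(K, 0b00011011) = 0b10001000; 0b11111010 ⊕ 0b10001000 = 0b01110010.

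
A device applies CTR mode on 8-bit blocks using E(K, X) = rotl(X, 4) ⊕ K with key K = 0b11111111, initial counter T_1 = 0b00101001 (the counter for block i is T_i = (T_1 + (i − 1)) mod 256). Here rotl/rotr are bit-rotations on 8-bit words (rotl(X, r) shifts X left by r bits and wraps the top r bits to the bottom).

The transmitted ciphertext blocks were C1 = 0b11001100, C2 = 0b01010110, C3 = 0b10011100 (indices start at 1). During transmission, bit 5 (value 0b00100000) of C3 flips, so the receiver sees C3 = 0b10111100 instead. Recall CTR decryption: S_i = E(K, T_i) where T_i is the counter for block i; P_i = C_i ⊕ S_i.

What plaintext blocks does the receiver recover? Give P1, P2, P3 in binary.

Only C3 changed, to 0b10111100. In CTR, a change in C_i flips the same bit in P_i only; the keystream is unaffected. Decrypting the received ciphertext:
P1: T = 0b00101001, S = E(K, T) = 0b01101101; 0b11001100 ⊕ 0b01101101 = 0b10100001.
P2: T = 0b00101010, S = E(K, T) = 0b01011101; 0b01010110 ⊕ 0b01011101 = 0b00001011.
P3: T = 0b00101011, S = E(K, T) = 0b01001101; 0b10111100 ⊕ 0b01001101 = 0b11110001.
Blocks that differ from the original plaintext: P3.

P1 = 0b10100001, P2 = 0b00001011, P3 = 0b11110001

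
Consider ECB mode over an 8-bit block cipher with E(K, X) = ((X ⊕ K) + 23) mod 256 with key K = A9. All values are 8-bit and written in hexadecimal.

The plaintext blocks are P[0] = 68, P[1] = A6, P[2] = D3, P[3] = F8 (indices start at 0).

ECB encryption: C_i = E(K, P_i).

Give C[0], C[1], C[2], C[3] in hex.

C[0] = E4, C[1] = 32, C[2] = 9D, C[3] = 74

C[0]: E(K, 68) = E4.
C[1]: E(K, A6) = 32.
C[2]: E(K, D3) = 9D.
C[3]: E(K, F8) = 74.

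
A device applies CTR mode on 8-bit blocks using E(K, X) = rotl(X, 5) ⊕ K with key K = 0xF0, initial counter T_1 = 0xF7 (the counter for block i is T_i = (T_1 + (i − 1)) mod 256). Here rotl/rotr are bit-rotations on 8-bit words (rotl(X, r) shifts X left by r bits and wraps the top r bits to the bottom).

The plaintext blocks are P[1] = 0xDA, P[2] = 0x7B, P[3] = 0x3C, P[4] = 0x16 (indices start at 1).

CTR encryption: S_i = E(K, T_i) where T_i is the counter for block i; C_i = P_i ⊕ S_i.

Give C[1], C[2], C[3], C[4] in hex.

C[1] = 0xD4, C[2] = 0x94, C[3] = 0xF3, C[4] = 0xB9

C[1]: T = 0xF7, S = E(K, T) = 0x0E; 0xDA ⊕ 0x0E = 0xD4.
C[2]: T = 0xF8, S = E(K, T) = 0xEF; 0x7B ⊕ 0xEF = 0x94.
C[3]: T = 0xF9, S = E(K, T) = 0xCF; 0x3C ⊕ 0xCF = 0xF3.
C[4]: T = 0xFA, S = E(K, T) = 0xAF; 0x16 ⊕ 0xAF = 0xB9.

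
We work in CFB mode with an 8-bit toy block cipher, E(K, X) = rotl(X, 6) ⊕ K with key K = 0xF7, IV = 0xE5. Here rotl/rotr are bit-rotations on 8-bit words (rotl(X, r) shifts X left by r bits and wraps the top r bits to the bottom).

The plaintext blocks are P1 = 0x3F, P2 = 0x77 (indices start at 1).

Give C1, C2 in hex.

C1 = 0xB1, C2 = 0xEC

CFB encryption: C_i = P_i ⊕ E(K, C_{i−1}), with C_{0} = IV.
C1: E(K, 0xE5) = 0x8E; 0x3F ⊕ 0x8E = 0xB1.
C2: E(K, 0xB1) = 0x9B; 0x77 ⊕ 0x9B = 0xEC.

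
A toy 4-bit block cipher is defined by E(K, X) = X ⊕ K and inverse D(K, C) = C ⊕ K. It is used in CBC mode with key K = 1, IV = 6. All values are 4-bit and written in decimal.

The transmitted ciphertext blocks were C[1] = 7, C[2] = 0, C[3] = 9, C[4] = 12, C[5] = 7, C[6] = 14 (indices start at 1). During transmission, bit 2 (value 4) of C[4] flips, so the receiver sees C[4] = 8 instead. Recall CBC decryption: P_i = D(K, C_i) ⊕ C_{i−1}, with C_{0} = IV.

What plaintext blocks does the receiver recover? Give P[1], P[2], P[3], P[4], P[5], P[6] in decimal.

P[1] = 0, P[2] = 6, P[3] = 8, P[4] = 0, P[5] = 14, P[6] = 8

Only C[4] changed, to 8. In CBC, a change in C_i garbles P_i and flips the same bit in P_{i+1}. Decrypting the received ciphertext:
P[1]: D(K, 7) = 6; 6 ⊕ 6 = 0.
P[2]: D(K, 0) = 1; 1 ⊕ 7 = 6.
P[3]: D(K, 9) = 8; 8 ⊕ 0 = 8.
P[4]: D(K, 8) = 9; 9 ⊕ 9 = 0.
P[5]: D(K, 7) = 6; 6 ⊕ 8 = 14.
P[6]: D(K, 14) = 15; 15 ⊕ 7 = 8.
Blocks that differ from the original plaintext: P[4], P[5].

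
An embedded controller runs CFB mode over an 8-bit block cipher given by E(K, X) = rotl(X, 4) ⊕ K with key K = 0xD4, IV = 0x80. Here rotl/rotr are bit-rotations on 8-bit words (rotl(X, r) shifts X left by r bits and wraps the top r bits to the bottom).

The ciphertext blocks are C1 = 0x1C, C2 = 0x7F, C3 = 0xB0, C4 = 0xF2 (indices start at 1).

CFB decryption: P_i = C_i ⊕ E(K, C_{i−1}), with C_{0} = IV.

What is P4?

P4 = 0x2D

P4: E(K, 0xB0) = 0xDF; 0xF2 ⊕ 0xDF = 0x2D.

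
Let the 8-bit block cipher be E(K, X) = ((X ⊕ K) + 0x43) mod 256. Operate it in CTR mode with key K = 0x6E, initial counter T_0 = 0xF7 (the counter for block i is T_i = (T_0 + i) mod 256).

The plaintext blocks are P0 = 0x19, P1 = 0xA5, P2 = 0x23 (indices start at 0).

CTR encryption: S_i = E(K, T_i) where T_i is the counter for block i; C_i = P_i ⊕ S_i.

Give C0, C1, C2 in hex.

C0: T = 0xF7, S = E(K, T) = 0xDC; 0x19 ⊕ 0xDC = 0xC5.
C1: T = 0xF8, S = E(K, T) = 0xD9; 0xA5 ⊕ 0xD9 = 0x7C.
C2: T = 0xF9, S = E(K, T) = 0xDA; 0x23 ⊕ 0xDA = 0xF9.

C0 = 0xC5, C1 = 0x7C, C2 = 0xF9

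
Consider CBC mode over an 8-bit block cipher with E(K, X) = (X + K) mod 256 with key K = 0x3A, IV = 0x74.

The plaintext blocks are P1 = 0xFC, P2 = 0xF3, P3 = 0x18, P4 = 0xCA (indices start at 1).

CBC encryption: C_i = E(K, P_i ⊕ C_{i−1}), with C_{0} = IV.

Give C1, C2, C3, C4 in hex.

C1: P1 ⊕ 0x74 = 0x88; E(K, 0x88) = 0xC2.
C2: P2 ⊕ 0xC2 = 0x31; E(K, 0x31) = 0x6B.
C3: P3 ⊕ 0x6B = 0x73; E(K, 0x73) = 0xAD.
C4: P4 ⊕ 0xAD = 0x67; E(K, 0x67) = 0xA1.

C1 = 0xC2, C2 = 0x6B, C3 = 0xAD, C4 = 0xA1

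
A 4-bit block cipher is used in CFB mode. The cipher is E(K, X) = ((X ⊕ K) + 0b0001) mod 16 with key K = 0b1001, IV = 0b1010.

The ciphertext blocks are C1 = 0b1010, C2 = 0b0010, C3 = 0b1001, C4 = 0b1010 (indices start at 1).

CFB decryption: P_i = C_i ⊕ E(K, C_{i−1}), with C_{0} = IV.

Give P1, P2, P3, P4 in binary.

P1 = 0b1110, P2 = 0b0110, P3 = 0b0101, P4 = 0b1011

P1: E(K, 0b1010) = 0b0100; 0b1010 ⊕ 0b0100 = 0b1110.
P2: E(K, 0b1010) = 0b0100; 0b0010 ⊕ 0b0100 = 0b0110.
P3: E(K, 0b0010) = 0b1100; 0b1001 ⊕ 0b1100 = 0b0101.
P4: E(K, 0b1001) = 0b0001; 0b1010 ⊕ 0b0001 = 0b1011.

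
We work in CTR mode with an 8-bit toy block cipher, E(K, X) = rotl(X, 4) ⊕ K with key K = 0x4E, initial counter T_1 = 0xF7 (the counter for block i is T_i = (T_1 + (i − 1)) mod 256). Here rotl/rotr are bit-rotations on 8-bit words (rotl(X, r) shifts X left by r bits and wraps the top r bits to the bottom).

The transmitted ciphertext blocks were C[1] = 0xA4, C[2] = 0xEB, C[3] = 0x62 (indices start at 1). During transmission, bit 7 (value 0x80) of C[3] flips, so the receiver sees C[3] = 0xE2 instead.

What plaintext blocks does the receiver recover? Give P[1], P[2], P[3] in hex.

CTR decryption: S_i = E(K, T_i) where T_i is the counter for block i; P_i = C_i ⊕ S_i.
Only C[3] changed, to 0xE2. In CTR, a change in C_i flips the same bit in P_i only; the keystream is unaffected. Decrypting the received ciphertext:
P[1]: T = 0xF7, S = E(K, T) = 0x31; 0xA4 ⊕ 0x31 = 0x95.
P[2]: T = 0xF8, S = E(K, T) = 0xC1; 0xEB ⊕ 0xC1 = 0x2A.
P[3]: T = 0xF9, S = E(K, T) = 0xD1; 0xE2 ⊕ 0xD1 = 0x33.
Blocks that differ from the original plaintext: P[3].

P[1] = 0x95, P[2] = 0x2A, P[3] = 0x33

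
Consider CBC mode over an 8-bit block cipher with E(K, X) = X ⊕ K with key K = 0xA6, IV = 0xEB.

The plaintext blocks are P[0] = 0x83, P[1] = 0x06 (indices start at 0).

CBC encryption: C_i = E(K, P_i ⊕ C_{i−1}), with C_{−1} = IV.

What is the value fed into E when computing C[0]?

0x68

C[0]: P[0] ⊕ 0xEB = 0x68; E(K, 0x68) = 0xCE.
So the input to E for block [0] is 0x68.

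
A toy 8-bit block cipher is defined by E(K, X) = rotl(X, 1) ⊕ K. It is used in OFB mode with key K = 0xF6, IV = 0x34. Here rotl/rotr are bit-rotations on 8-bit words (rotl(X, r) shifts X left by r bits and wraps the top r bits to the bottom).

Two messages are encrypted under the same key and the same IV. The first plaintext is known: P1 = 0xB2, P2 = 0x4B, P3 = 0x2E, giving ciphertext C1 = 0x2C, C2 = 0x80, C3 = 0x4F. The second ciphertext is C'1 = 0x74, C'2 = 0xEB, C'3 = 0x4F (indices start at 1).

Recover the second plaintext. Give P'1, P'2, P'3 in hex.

In OFB with a reused IV, both messages share the same keystream S_i, so C_i ⊕ C'_i = P_i ⊕ P'_i and thus P'_i = P_i ⊕ C_i ⊕ C'_i.
P'1: 0xB2 ⊕ 0x2C ⊕ 0x74 = 0xEA.
P'2: 0x4B ⊕ 0x80 ⊕ 0xEB = 0x20.
P'3: 0x2E ⊕ 0x4F ⊕ 0x4F = 0x2E.

P'1 = 0xEA, P'2 = 0x20, P'3 = 0x2E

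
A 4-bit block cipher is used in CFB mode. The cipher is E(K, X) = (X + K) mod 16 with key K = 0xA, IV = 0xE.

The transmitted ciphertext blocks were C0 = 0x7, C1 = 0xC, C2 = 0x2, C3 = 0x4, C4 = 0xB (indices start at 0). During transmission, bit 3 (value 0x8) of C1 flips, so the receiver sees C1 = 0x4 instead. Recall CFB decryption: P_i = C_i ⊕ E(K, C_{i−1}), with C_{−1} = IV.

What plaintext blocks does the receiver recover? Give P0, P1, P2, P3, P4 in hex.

Only C1 changed, to 0x4. In CFB, a change in C_i flips the same bit in P_i and garbles P_{i+1}. Decrypting the received ciphertext:
P0: E(K, 0xE) = 0x8; 0x7 ⊕ 0x8 = 0xF.
P1: E(K, 0x7) = 0x1; 0x4 ⊕ 0x1 = 0x5.
P2: E(K, 0x4) = 0xE; 0x2 ⊕ 0xE = 0xC.
P3: E(K, 0x2) = 0xC; 0x4 ⊕ 0xC = 0x8.
P4: E(K, 0x4) = 0xE; 0xB ⊕ 0xE = 0x5.
Blocks that differ from the original plaintext: P1, P2.

P0 = 0xF, P1 = 0x5, P2 = 0xC, P3 = 0x8, P4 = 0x5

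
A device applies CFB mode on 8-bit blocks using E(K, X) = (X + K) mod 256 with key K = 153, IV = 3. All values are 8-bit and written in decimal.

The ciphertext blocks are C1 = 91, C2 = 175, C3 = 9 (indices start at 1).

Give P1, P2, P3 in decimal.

P1 = 199, P2 = 91, P3 = 65

CFB decryption: P_i = C_i ⊕ E(K, C_{i−1}), with C_{0} = IV.
P1: E(K, 3) = 156; 91 ⊕ 156 = 199.
P2: E(K, 91) = 244; 175 ⊕ 244 = 91.
P3: E(K, 175) = 72; 9 ⊕ 72 = 65.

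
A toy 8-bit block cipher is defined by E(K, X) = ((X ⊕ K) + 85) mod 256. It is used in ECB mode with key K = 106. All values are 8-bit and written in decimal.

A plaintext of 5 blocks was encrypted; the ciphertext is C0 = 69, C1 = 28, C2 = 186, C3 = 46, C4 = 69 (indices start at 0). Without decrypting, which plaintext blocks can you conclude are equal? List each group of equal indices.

P0 = P4

ECB encrypts each block independently with the same key, so equal ciphertext blocks imply equal plaintext blocks.
C0 = C4 = 69, so P0 = P4.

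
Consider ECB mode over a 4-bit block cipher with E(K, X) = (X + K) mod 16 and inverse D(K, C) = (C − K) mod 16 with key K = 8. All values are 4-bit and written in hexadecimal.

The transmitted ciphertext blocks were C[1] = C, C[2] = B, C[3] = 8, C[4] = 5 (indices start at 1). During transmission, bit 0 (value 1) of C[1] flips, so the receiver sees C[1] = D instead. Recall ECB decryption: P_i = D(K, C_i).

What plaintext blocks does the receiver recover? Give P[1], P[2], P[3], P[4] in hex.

P[1] = 5, P[2] = 3, P[3] = 0, P[4] = D

Only C[1] changed, to D. In ECB, a change in C_i affects only P_i. Decrypting the received ciphertext:
P[1]: D(K, D) = 5.
P[2]: D(K, B) = 3.
P[3]: D(K, 8) = 0.
P[4]: D(K, 5) = D.
Blocks that differ from the original plaintext: P[1].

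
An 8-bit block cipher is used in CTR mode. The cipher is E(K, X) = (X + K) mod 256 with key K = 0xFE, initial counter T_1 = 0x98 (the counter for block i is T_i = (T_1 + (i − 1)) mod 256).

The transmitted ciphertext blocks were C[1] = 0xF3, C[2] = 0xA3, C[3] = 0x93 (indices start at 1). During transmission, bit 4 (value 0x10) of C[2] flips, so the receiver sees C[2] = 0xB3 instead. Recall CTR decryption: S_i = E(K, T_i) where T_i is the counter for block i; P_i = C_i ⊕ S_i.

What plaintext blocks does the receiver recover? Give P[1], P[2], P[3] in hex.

P[1] = 0x65, P[2] = 0x24, P[3] = 0x0B

Only C[2] changed, to 0xB3. In CTR, a change in C_i flips the same bit in P_i only; the keystream is unaffected. Decrypting the received ciphertext:
P[1]: T = 0x98, S = E(K, T) = 0x96; 0xF3 ⊕ 0x96 = 0x65.
P[2]: T = 0x99, S = E(K, T) = 0x97; 0xB3 ⊕ 0x97 = 0x24.
P[3]: T = 0x9A, S = E(K, T) = 0x98; 0x93 ⊕ 0x98 = 0x0B.
Blocks that differ from the original plaintext: P[2].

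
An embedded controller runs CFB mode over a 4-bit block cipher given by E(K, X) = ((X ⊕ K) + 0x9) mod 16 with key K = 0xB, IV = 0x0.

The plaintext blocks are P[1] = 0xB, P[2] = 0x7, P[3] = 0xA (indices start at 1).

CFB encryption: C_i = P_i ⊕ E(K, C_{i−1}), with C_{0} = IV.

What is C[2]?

C[2] = 0xA

C[1]: E(K, 0x0) = 0x4; 0xB ⊕ 0x4 = 0xF.
C[2]: E(K, 0xF) = 0xD; 0x7 ⊕ 0xD = 0xA.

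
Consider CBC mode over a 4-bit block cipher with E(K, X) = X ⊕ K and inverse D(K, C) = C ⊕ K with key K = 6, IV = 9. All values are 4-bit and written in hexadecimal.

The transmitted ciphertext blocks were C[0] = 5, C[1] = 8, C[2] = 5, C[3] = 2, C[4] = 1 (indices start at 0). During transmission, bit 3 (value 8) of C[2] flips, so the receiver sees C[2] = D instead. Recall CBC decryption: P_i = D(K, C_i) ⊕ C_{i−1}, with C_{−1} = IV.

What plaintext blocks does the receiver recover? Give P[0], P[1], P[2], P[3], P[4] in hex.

P[0] = A, P[1] = B, P[2] = 3, P[3] = 9, P[4] = 5

Only C[2] changed, to D. In CBC, a change in C_i garbles P_i and flips the same bit in P_{i+1}. Decrypting the received ciphertext:
P[0]: D(K, 5) = 3; 3 ⊕ 9 = A.
P[1]: D(K, 8) = E; E ⊕ 5 = B.
P[2]: D(K, D) = B; B ⊕ 8 = 3.
P[3]: D(K, 2) = 4; 4 ⊕ D = 9.
P[4]: D(K, 1) = 7; 7 ⊕ 2 = 5.
Blocks that differ from the original plaintext: P[2], P[3].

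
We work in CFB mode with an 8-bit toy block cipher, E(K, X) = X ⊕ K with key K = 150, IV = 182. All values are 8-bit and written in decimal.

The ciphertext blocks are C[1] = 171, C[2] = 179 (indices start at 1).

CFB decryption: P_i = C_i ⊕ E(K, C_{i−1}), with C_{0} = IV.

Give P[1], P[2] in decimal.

P[1] = 139, P[2] = 142

P[1]: E(K, 182) = 32; 171 ⊕ 32 = 139.
P[2]: E(K, 171) = 61; 179 ⊕ 61 = 142.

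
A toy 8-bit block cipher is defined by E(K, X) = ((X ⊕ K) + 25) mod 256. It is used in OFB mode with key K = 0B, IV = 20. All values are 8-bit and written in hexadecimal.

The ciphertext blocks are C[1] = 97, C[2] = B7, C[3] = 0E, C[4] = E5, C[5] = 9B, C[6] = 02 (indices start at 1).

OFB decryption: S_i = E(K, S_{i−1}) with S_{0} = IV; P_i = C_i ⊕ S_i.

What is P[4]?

P[1]: S = E(K, 20) = 50; 97 ⊕ 50 = C7.
P[2]: S = E(K, 50) = 80; B7 ⊕ 80 = 37.
P[3]: S = E(K, 80) = B0; 0E ⊕ B0 = BE.
P[4]: S = E(K, B0) = E0; E5 ⊕ E0 = 05.

P[4] = 05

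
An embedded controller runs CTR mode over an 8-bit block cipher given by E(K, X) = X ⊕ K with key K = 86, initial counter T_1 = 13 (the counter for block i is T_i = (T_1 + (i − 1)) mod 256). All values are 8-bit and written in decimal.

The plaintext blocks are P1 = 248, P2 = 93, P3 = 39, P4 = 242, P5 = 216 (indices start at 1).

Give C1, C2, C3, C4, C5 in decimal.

CTR encryption: S_i = E(K, T_i) where T_i is the counter for block i; C_i = P_i ⊕ S_i.
C1: T = 13, S = E(K, T) = 91; 248 ⊕ 91 = 163.
C2: T = 14, S = E(K, T) = 88; 93 ⊕ 88 = 5.
C3: T = 15, S = E(K, T) = 89; 39 ⊕ 89 = 126.
C4: T = 16, S = E(K, T) = 70; 242 ⊕ 70 = 180.
C5: T = 17, S = E(K, T) = 71; 216 ⊕ 71 = 159.

C1 = 163, C2 = 5, C3 = 126, C4 = 180, C5 = 159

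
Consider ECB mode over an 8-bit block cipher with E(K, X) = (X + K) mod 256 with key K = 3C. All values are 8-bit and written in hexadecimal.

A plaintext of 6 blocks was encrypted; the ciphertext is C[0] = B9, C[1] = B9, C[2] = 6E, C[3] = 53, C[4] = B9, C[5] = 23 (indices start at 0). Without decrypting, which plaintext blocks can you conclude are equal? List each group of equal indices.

P[0] = P[1] = P[4]

ECB encrypts each block independently with the same key, so equal ciphertext blocks imply equal plaintext blocks.
C[0] = C[1] = C[4] = B9, so P[0] = P[1] = P[4].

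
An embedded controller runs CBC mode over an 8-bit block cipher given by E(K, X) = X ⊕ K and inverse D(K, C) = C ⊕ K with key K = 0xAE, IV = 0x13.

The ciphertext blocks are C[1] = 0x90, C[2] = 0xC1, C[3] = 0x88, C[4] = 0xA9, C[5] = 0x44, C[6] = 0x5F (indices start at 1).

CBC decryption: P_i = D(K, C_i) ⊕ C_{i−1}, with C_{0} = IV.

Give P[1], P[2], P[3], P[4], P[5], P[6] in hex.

P[1]: D(K, 0x90) = 0x3E; 0x3E ⊕ 0x13 = 0x2D.
P[2]: D(K, 0xC1) = 0x6F; 0x6F ⊕ 0x90 = 0xFF.
P[3]: D(K, 0x88) = 0x26; 0x26 ⊕ 0xC1 = 0xE7.
P[4]: D(K, 0xA9) = 0x07; 0x07 ⊕ 0x88 = 0x8F.
P[5]: D(K, 0x44) = 0xEA; 0xEA ⊕ 0xA9 = 0x43.
P[6]: D(K, 0x5F) = 0xF1; 0xF1 ⊕ 0x44 = 0xB5.

P[1] = 0x2D, P[2] = 0xFF, P[3] = 0xE7, P[4] = 0x8F, P[5] = 0x43, P[6] = 0xB5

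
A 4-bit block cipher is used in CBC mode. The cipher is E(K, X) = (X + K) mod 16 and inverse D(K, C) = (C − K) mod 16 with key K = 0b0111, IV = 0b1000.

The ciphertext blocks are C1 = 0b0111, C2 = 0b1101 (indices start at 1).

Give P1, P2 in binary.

CBC decryption: P_i = D(K, C_i) ⊕ C_{i−1}, with C_{0} = IV.
P1: D(K, 0b0111) = 0b0000; 0b0000 ⊕ 0b1000 = 0b1000.
P2: D(K, 0b1101) = 0b0110; 0b0110 ⊕ 0b0111 = 0b0001.

P1 = 0b1000, P2 = 0b0001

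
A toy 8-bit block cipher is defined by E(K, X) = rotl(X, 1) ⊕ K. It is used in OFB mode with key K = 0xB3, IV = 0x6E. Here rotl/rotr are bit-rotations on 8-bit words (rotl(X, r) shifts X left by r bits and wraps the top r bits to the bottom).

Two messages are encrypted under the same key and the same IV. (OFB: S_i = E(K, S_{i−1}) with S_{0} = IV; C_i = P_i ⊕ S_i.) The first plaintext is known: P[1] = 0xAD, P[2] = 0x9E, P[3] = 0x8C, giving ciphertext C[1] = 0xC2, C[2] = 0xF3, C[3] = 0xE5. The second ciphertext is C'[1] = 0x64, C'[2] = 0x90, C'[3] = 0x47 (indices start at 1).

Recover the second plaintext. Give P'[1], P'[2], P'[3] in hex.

In OFB with a reused IV, both messages share the same keystream S_i, so C_i ⊕ C'_i = P_i ⊕ P'_i and thus P'_i = P_i ⊕ C_i ⊕ C'_i.
P'[1]: 0xAD ⊕ 0xC2 ⊕ 0x64 = 0x0B.
P'[2]: 0x9E ⊕ 0xF3 ⊕ 0x90 = 0xFD.
P'[3]: 0x8C ⊕ 0xE5 ⊕ 0x47 = 0x2E.

P'[1] = 0x0B, P'[2] = 0xFD, P'[3] = 0x2E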